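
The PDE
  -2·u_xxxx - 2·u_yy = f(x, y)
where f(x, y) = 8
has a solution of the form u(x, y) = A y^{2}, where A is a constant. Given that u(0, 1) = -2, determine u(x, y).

Answer: u(x, y) = - 2 y^{2}

Derivation:
Substitute the ansatz u = A y^{2} into the left-hand side.
Derivatives of the ansatz:
  u_xxxx = 0
  u_yy = 2 A
Term by term:
  -2·u_xxxx = 0
  -2·u_yy = - 4 A
So the left-hand side equals
  - 4 A
This must equal f(x, y) = 8 identically.
Matching coefficients of the independent functions:
  [constant term]:  - 4 A = 8
Solving: A = -2.
Check against the point condition:
  u(0, 1) = -2  ⟹  A = -2  ✓
Hence u(x, y) = - 2 y^{2}.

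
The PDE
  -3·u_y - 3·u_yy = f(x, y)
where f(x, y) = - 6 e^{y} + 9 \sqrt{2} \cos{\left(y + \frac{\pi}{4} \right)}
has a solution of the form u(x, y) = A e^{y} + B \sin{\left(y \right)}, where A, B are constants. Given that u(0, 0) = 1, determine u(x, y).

Substitute the ansatz u = A e^{y} + B \sin{\left(y \right)} into the left-hand side.
Derivatives of the ansatz:
  u_y = A e^{y} + B \cos{\left(y \right)}
  u_yy = A e^{y} - B \sin{\left(y \right)}
Term by term:
  -3·u_y = - 3 A e^{y} - 3 B \cos{\left(y \right)}
  -3·u_yy = - 3 A e^{y} + 3 B \sin{\left(y \right)}
So the left-hand side equals
  - 6 A e^{y} + 3 B \sin{\left(y \right)} - 3 B \cos{\left(y \right)}
This must equal f(x, y) identically; expanded, f = - 6 e^{y} - 9 \sin{\left(y \right)} + 9 \cos{\left(y \right)}.
Matching coefficients of the independent functions:
  [e^{y}]:  - 6 A = -6
  [\sin{\left(y \right)}]:  3 B = -9
  [\cos{\left(y \right)}]:  - 3 B = 9
Solving: A = 1, B = -3.
Check against the point condition:
  u(0, 0) = 1  ⟹  A = 1  ✓
Hence u(x, y) = e^{y} - 3 \sin{\left(y \right)}.

Answer: u(x, y) = e^{y} - 3 \sin{\left(y \right)}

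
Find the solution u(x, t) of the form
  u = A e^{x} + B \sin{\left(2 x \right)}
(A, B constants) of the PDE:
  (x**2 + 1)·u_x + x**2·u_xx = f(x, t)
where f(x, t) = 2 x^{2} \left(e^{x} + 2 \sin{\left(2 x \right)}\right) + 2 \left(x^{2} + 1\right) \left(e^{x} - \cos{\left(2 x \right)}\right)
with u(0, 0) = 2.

Answer: u(x, t) = 2 e^{x} - \sin{\left(2 x \right)}

Derivation:
Substitute the ansatz u = A e^{x} + B \sin{\left(2 x \right)} into the left-hand side.
Derivatives of the ansatz:
  u_x = A e^{x} + 2 B \cos{\left(2 x \right)}
  u_xx = A e^{x} - 4 B \sin{\left(2 x \right)}
Term by term:
  (x**2 + 1)·u_x = A x^{2} e^{x} + A e^{x} + 2 B x^{2} \cos{\left(2 x \right)} + 2 B \cos{\left(2 x \right)}
  x**2·u_xx = A x^{2} e^{x} - 4 B x^{2} \sin{\left(2 x \right)}
So the left-hand side equals
  2 A x^{2} e^{x} + A e^{x} - 4 B x^{2} \sin{\left(2 x \right)} + 2 B x^{2} \cos{\left(2 x \right)} + 2 B \cos{\left(2 x \right)}
This must equal f(x, t) identically; expanded, f = 4 x^{2} e^{x} + 4 x^{2} \sin{\left(2 x \right)} - 2 x^{2} \cos{\left(2 x \right)} + 2 e^{x} - 2 \cos{\left(2 x \right)}.
Matching coefficients of the independent functions:
  [x^{2} e^{x}]:  2 A = 4
  [x^{2} \sin{\left(2 x \right)}]:  - 4 B = 4
  [x^{2} \cos{\left(2 x \right)}, \cos{\left(2 x \right)}]:  2 B = -2
  [e^{x}]:  A = 2
Solving: A = 2, B = -1.
Check against the point condition:
  u(0, 0) = 2  ⟹  A = 2  ✓
Hence u(x, t) = 2 e^{x} - \sin{\left(2 x \right)}.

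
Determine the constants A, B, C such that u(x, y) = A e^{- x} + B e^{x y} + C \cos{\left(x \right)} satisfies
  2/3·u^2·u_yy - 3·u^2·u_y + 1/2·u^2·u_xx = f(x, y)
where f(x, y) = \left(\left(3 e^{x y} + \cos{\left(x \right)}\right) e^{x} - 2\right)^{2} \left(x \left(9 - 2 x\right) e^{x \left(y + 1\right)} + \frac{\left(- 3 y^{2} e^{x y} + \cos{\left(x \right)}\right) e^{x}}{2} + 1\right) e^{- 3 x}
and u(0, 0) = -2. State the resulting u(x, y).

Substitute the ansatz u = A e^{- x} + B e^{x y} + C \cos{\left(x \right)} into the left-hand side.
Derivatives of the ansatz:
  u_yy = B x^{2} e^{x y}
  u_y = B x e^{x y}
  u_xx = A e^{- x} + B y^{2} e^{x y} - C \cos{\left(x \right)}
Term by term:
  2/3·u^2·u_yy = \frac{2 A^{2} B x^{2} e^{- 2 x} e^{x y}}{3} + \frac{4 A B^{2} x^{2} e^{- x} e^{2 x y}}{3} + \frac{4 A B C x^{2} e^{- x} e^{x y} \cos{\left(x \right)}}{3} + \frac{2 B^{3} x^{2} e^{3 x y}}{3} + \frac{4 B^{2} C x^{2} e^{2 x y} \cos{\left(x \right)}}{3} + \frac{2 B C^{2} x^{2} e^{x y} \cos^{2}{\left(x \right)}}{3}
  -3·u^2·u_y = - 3 A^{2} B x e^{- 2 x} e^{x y} - 6 A B^{2} x e^{- x} e^{2 x y} - 6 A B C x e^{- x} e^{x y} \cos{\left(x \right)} - 3 B^{3} x e^{3 x y} - 6 B^{2} C x e^{2 x y} \cos{\left(x \right)} - 3 B C^{2} x e^{x y} \cos^{2}{\left(x \right)}
  1/2·u^2·u_xx = \frac{A^{3} e^{- 3 x}}{2} + \frac{A^{2} B y^{2} e^{- 2 x} e^{x y}}{2} + A^{2} B e^{- 2 x} e^{x y} + \frac{A^{2} C e^{- 2 x} \cos{\left(x \right)}}{2} + A B^{2} y^{2} e^{- x} e^{2 x y} + \frac{A B^{2} e^{- x} e^{2 x y}}{2} + A B C y^{2} e^{- x} e^{x y} \cos{\left(x \right)} - \frac{A C^{2} e^{- x} \cos^{2}{\left(x \right)}}{2} + \frac{B^{3} y^{2} e^{3 x y}}{2} + B^{2} C y^{2} e^{2 x y} \cos{\left(x \right)} - \frac{B^{2} C e^{2 x y} \cos{\left(x \right)}}{2} + \frac{B C^{2} y^{2} e^{x y} \cos^{2}{\left(x \right)}}{2} - B C^{2} e^{x y} \cos^{2}{\left(x \right)} - \frac{C^{3} \cos^{3}{\left(x \right)}}{2}
Sum these and collect like terms in the independent variables.
This must equal f(x, y) identically; expanded, f = - 18 x^{2} e^{3 x y} - 12 x^{2} e^{2 x y} \cos{\left(x \right)} - 2 x^{2} e^{x y} \cos^{2}{\left(x \right)} + 24 x^{2} e^{- x} e^{2 x y} + 8 x^{2} e^{- x} e^{x y} \cos{\left(x \right)} - 8 x^{2} e^{- 2 x} e^{x y} + 81 x e^{3 x y} + 54 x e^{2 x y} \cos{\left(x \right)} + 9 x e^{x y} \cos^{2}{\left(x \right)} - 108 x e^{- x} e^{2 x y} - 36 x e^{- x} e^{x y} \cos{\left(x \right)} + 36 x e^{- 2 x} e^{x y} - \frac{27 y^{2} e^{3 x y}}{2} - 9 y^{2} e^{2 x y} \cos{\left(x \right)} - \frac{3 y^{2} e^{x y} \cos^{2}{\left(x \right)}}{2} + 18 y^{2} e^{- x} e^{2 x y} + 6 y^{2} e^{- x} e^{x y} \cos{\left(x \right)} - 6 y^{2} e^{- 2 x} e^{x y} + \frac{9 e^{2 x y} \cos{\left(x \right)}}{2} + 3 e^{x y} \cos^{2}{\left(x \right)} + \frac{\cos^{3}{\left(x \right)}}{2} + 9 e^{- x} e^{2 x y} - e^{- x} \cos^{2}{\left(x \right)} - 12 e^{- 2 x} e^{x y} - 2 e^{- 2 x} \cos{\left(x \right)} + 4 e^{- 3 x}.
Matching coefficients of the independent functions:
(each divided by its leading coefficient; functions giving the same equation are listed together)
  [x e^{3 x y}, x^{2} e^{3 x y}, y^{2} e^{3 x y}]:  B^{3} + 27 = 0
  [e^{- 2 x} e^{x y}, x e^{- 2 x} e^{x y}, x^{2} e^{- 2 x} e^{x y}, …]:  A^{2} B + 12 = 0
  [e^{- 2 x} \cos{\left(x \right)}]:  A^{2} C + 4 = 0
  [e^{- x} e^{2 x y}, x e^{- x} e^{2 x y}, x^{2} e^{- x} e^{2 x y}, …]:  A B^{2} - 18 = 0
  [e^{- x} \cos^{2}{\left(x \right)}]:  A C^{2} - 2 = 0
  [e^{x y} \cos^{2}{\left(x \right)}, x e^{x y} \cos^{2}{\left(x \right)}, x^{2} e^{x y} \cos^{2}{\left(x \right)}, …]:  B C^{2} + 3 = 0
  [e^{2 x y} \cos{\left(x \right)}, x e^{2 x y} \cos{\left(x \right)}, x^{2} e^{2 x y} \cos{\left(x \right)}, …]:  B^{2} C + 9 = 0
  [x e^{- x} e^{x y} \cos{\left(x \right)}, x^{2} e^{- x} e^{x y} \cos{\left(x \right)}, y^{2} e^{- x} e^{x y} \cos{\left(x \right)}]:  A B C - 6 = 0
  [e^{- 3 x}]:  A^{3} - 8 = 0
  [\cos^{3}{\left(x \right)}]:  C^{3} + 1 = 0
Solving: A = 2, B = -3, C = -1.
Check against the point condition:
  u(0, 0) = -2  ⟹  A + B + C = -2  ✓
Hence u(x, y) = - 3 e^{x y} - \cos{\left(x \right)} + 2 e^{- x}.

Answer: u(x, y) = - 3 e^{x y} - \cos{\left(x \right)} + 2 e^{- x}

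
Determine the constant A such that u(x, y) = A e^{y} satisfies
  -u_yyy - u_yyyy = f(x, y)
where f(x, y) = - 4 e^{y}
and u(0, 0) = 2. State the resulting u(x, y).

Answer: u(x, y) = 2 e^{y}

Derivation:
Substitute the ansatz u = A e^{y} into the left-hand side.
Derivatives of the ansatz:
  u_yyy = A e^{y}
  u_yyyy = A e^{y}
Term by term:
  -u_yyy = - A e^{y}
  -u_yyyy = - A e^{y}
So the left-hand side equals
  - 2 A e^{y}
This must equal f(x, y) = - 4 e^{y} identically.
Matching coefficients of the independent functions:
  [e^{y}]:  - 2 A = -4
Solving: A = 2.
Check against the point condition:
  u(0, 0) = 2  ⟹  A = 2  ✓
Hence u(x, y) = 2 e^{y}.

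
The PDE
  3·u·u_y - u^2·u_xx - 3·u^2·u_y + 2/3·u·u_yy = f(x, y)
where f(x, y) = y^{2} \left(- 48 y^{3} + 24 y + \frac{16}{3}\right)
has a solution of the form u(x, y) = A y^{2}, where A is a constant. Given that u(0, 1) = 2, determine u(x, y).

Answer: u(x, y) = 2 y^{2}

Derivation:
Substitute the ansatz u = A y^{2} into the left-hand side.
Derivatives of the ansatz:
  u_y = 2 A y
  u_xx = 0
  u_yy = 2 A
Term by term:
  3·u·u_y = 6 A^{2} y^{3}
  -u^2·u_xx = 0
  -3·u^2·u_y = - 6 A^{3} y^{5}
  2/3·u·u_yy = \frac{4 A^{2} y^{2}}{3}
So the left-hand side equals
  - 6 A^{3} y^{5} + 6 A^{2} y^{3} + \frac{4 A^{2} y^{2}}{3}
This must equal f(x, y) identically; expanded, f = - 48 y^{5} + 24 y^{3} + \frac{16 y^{2}}{3}.
Matching coefficients of the independent functions:
  [y^{2}]:  \frac{4 A^{2}}{3} = \frac{16}{3}
  [y^{3}]:  6 A^{2} = 24
  [y^{5}]:  - 6 A^{3} = -48
Solving: A = 2.
Check against the point condition:
  u(0, 1) = 2  ⟹  A = 2  ✓
Hence u(x, y) = 2 y^{2}.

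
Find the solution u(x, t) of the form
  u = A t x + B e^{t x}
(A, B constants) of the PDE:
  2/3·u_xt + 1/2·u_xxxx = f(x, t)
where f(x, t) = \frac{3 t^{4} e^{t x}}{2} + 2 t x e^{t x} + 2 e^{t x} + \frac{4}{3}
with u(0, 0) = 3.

Substitute the ansatz u = A t x + B e^{t x} into the left-hand side.
Derivatives of the ansatz:
  u_xt = A + B t x e^{t x} + B e^{t x}
  u_xxxx = B t^{4} e^{t x}
Term by term:
  2/3·u_xt = \frac{2 A}{3} + \frac{2 B t x e^{t x}}{3} + \frac{2 B e^{t x}}{3}
  1/2·u_xxxx = \frac{B t^{4} e^{t x}}{2}
So the left-hand side equals
  \frac{2 A}{3} + \frac{B t^{4} e^{t x}}{2} + \frac{2 B t x e^{t x}}{3} + \frac{2 B e^{t x}}{3}
This must equal f(x, t) = \frac{3 t^{4} e^{t x}}{2} + 2 t x e^{t x} + 2 e^{t x} + \frac{4}{3} identically.
Matching coefficients of the independent functions:
  [constant term]:  \frac{2 A}{3} = \frac{4}{3}
  [t^{4} e^{t x}]:  \frac{B}{2} = \frac{3}{2}
  [t x e^{t x}, e^{t x}]:  \frac{2 B}{3} = 2
Solving: A = 2, B = 3.
Check against the point condition:
  u(0, 0) = 3  ⟹  B = 3  ✓
Hence u(x, t) = 2 t x + 3 e^{t x}.

Answer: u(x, t) = 2 t x + 3 e^{t x}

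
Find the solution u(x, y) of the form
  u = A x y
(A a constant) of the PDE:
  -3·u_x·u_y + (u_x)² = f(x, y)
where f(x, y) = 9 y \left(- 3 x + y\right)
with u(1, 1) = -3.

Substitute the ansatz u = A x y into the left-hand side.
Derivatives of the ansatz:
  u_x = A y
  u_y = A x
Term by term:
  -3·u_x·u_y = - 3 A^{2} x y
  (u_x)² = A^{2} y^{2}
So the left-hand side equals
  - 3 A^{2} x y + A^{2} y^{2}
This must equal f(x, y) identically; expanded, f = - 27 x y + 9 y^{2}.
Matching coefficients of the independent functions:
  [y^{2}]:  A^{2} = 9
  [x y]:  - 3 A^{2} = -27
These equations allow (A) = (-3) or (3).
Impose the point condition(s):
  u(1, 1) = -3  ⟹  A = -3
Only A = -3 satisfies everything.
Hence u(x, y) = - 3 x y.

Answer: u(x, y) = - 3 x y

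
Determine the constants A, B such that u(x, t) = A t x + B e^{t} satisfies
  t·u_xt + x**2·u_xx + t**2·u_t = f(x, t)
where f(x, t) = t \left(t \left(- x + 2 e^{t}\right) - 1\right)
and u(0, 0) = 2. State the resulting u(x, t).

Answer: u(x, t) = - t x + 2 e^{t}

Derivation:
Substitute the ansatz u = A t x + B e^{t} into the left-hand side.
Derivatives of the ansatz:
  u_xt = A
  u_xx = 0
  u_t = A x + B e^{t}
Term by term:
  t·u_xt = A t
  x**2·u_xx = 0
  t**2·u_t = A t^{2} x + B t^{2} e^{t}
So the left-hand side equals
  A t^{2} x + A t + B t^{2} e^{t}
This must equal f(x, t) identically; expanded, f = - t^{2} x + 2 t^{2} e^{t} - t.
Matching coefficients of the independent functions:
  [t, t^{2} x]:  A = -1
  [t^{2} e^{t}]:  B = 2
Solving: A = -1, B = 2.
Check against the point condition:
  u(0, 0) = 2  ⟹  B = 2  ✓
Hence u(x, t) = - t x + 2 e^{t}.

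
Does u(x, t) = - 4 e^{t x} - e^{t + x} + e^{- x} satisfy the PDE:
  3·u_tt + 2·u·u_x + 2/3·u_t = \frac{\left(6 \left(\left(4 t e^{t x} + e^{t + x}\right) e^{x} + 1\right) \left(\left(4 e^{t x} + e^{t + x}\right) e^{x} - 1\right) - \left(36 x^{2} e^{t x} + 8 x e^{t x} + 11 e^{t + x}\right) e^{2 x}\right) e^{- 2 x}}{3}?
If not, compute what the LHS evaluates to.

Evaluate each term of the left-hand side for u = - 4 e^{t x} - e^{t + x} + e^{- x}.
Derivatives:
  u_tt = - 4 x^{2} e^{t x} - e^{t} e^{x}
  u_x = - 4 t e^{t x} - e^{t} e^{x} - e^{- x}
  u_t = - 4 x e^{t x} - e^{t} e^{x}
Terms:
  3·u_tt = - 12 x^{2} e^{t x} - 3 e^{t + x}
  2·u·u_x = 2 \left(\left(4 t e^{t x} + e^{t + x}\right) e^{x} + 1\right) \left(\left(4 e^{t x} + e^{t + x}\right) e^{x} - 1\right) e^{- 2 x}
  2/3·u_t = - \frac{8 x e^{t x}}{3} - \frac{2 e^{t + x}}{3}
Sum: LHS = \frac{\left(6 \left(\left(4 t e^{t x} + e^{t + x}\right) e^{x} + 1\right) \left(\left(4 e^{t x} + e^{t + x}\right) e^{x} - 1\right) - \left(36 x^{2} e^{t x} + 8 x e^{t x} + 11 e^{t + x}\right) e^{2 x}\right) e^{- 2 x}}{3}
This is exactly the given right-hand side, so u is a solution.

Answer: Yes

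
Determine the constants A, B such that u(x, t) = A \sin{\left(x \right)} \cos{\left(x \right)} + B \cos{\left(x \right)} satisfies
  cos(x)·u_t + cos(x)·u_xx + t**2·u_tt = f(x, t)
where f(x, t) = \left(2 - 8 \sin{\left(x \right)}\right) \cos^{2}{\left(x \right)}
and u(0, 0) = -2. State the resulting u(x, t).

Substitute the ansatz u = A \sin{\left(x \right)} \cos{\left(x \right)} + B \cos{\left(x \right)} into the left-hand side.
Derivatives of the ansatz:
  u_t = 0
  u_xx = - 4 A \sin{\left(x \right)} \cos{\left(x \right)} - B \cos{\left(x \right)}
  u_tt = 0
Term by term:
  cos(x)·u_t = 0
  cos(x)·u_xx = - 4 A \sin{\left(x \right)} \cos^{2}{\left(x \right)} - B \cos^{2}{\left(x \right)}
  t**2·u_tt = 0
So the left-hand side equals
  - 4 A \sin{\left(x \right)} \cos^{2}{\left(x \right)} - B \cos^{2}{\left(x \right)}
This must equal f(x, t) identically; expanded, f = - 8 \sin{\left(x \right)} \cos^{2}{\left(x \right)} + 2 \cos^{2}{\left(x \right)}.
Matching coefficients of the independent functions:
  [\sin{\left(x \right)} \cos^{2}{\left(x \right)}]:  - 4 A = -8
  [\cos^{2}{\left(x \right)}]:  - B = 2
Solving: A = 2, B = -2.
Check against the point condition:
  u(0, 0) = -2  ⟹  B = -2  ✓
Hence u(x, t) = 2 \sin{\left(x \right)} \cos{\left(x \right)} - 2 \cos{\left(x \right)}.

Answer: u(x, t) = 2 \sin{\left(x \right)} \cos{\left(x \right)} - 2 \cos{\left(x \right)}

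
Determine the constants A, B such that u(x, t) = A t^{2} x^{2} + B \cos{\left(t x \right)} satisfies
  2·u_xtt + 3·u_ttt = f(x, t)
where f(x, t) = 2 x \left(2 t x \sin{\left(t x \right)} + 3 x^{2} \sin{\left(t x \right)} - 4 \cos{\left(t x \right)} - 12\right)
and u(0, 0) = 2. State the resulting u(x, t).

Substitute the ansatz u = A t^{2} x^{2} + B \cos{\left(t x \right)} into the left-hand side.
Derivatives of the ansatz:
  u_xtt = 4 A x + B t x^{2} \sin{\left(t x \right)} - 2 B x \cos{\left(t x \right)}
  u_ttt = B x^{3} \sin{\left(t x \right)}
Term by term:
  2·u_xtt = 8 A x + 2 B t x^{2} \sin{\left(t x \right)} - 4 B x \cos{\left(t x \right)}
  3·u_ttt = 3 B x^{3} \sin{\left(t x \right)}
So the left-hand side equals
  8 A x + 2 B t x^{2} \sin{\left(t x \right)} + 3 B x^{3} \sin{\left(t x \right)} - 4 B x \cos{\left(t x \right)}
This must equal f(x, t) identically; expanded, f = 4 t x^{2} \sin{\left(t x \right)} + 6 x^{3} \sin{\left(t x \right)} - 8 x \cos{\left(t x \right)} - 24 x.
Matching coefficients of the independent functions:
  [x]:  8 A = -24
  [x \cos{\left(t x \right)}]:  - 4 B = -8
  [x^{3} \sin{\left(t x \right)}]:  3 B = 6
  [t x^{2} \sin{\left(t x \right)}]:  2 B = 4
Solving: A = -3, B = 2.
Check against the point condition:
  u(0, 0) = 2  ⟹  B = 2  ✓
Hence u(x, t) = - 3 t^{2} x^{2} + 2 \cos{\left(t x \right)}.

Answer: u(x, t) = - 3 t^{2} x^{2} + 2 \cos{\left(t x \right)}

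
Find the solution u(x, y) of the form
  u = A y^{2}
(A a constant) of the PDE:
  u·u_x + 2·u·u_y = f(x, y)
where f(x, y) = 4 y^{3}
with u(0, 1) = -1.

Substitute the ansatz u = A y^{2} into the left-hand side.
Derivatives of the ansatz:
  u_x = 0
  u_y = 2 A y
Term by term:
  u·u_x = 0
  2·u·u_y = 4 A^{2} y^{3}
So the left-hand side equals
  4 A^{2} y^{3}
This must equal f(x, y) = 4 y^{3} identically.
Matching coefficients of the independent functions:
  [y^{3}]:  4 A^{2} = 4
These equations allow (A) = (-1) or (1).
Impose the point condition(s):
  u(0, 1) = -1  ⟹  A = -1
Only A = -1 satisfies everything.
Hence u(x, y) = - y^{2}.

Answer: u(x, y) = - y^{2}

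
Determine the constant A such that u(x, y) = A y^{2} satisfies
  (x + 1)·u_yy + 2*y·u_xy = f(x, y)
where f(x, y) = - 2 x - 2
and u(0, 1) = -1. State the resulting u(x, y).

Substitute the ansatz u = A y^{2} into the left-hand side.
Derivatives of the ansatz:
  u_yy = 2 A
  u_xy = 0
Term by term:
  (x + 1)·u_yy = 2 A x + 2 A
  2*y·u_xy = 0
So the left-hand side equals
  2 A x + 2 A
This must equal f(x, y) = - 2 x - 2 identically.
Matching coefficients of the independent functions:
  [constant term, x]:  2 A = -2
Solving: A = -1.
Check against the point condition:
  u(0, 1) = -1  ⟹  A = -1  ✓
Hence u(x, y) = - y^{2}.

Answer: u(x, y) = - y^{2}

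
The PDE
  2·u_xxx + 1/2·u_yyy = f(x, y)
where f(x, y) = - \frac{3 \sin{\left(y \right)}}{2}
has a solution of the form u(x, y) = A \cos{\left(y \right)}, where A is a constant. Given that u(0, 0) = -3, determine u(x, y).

Substitute the ansatz u = A \cos{\left(y \right)} into the left-hand side.
Derivatives of the ansatz:
  u_xxx = 0
  u_yyy = A \sin{\left(y \right)}
Term by term:
  2·u_xxx = 0
  1/2·u_yyy = \frac{A \sin{\left(y \right)}}{2}
So the left-hand side equals
  \frac{A \sin{\left(y \right)}}{2}
This must equal f(x, y) = - \frac{3 \sin{\left(y \right)}}{2} identically.
Matching coefficients of the independent functions:
  [\sin{\left(y \right)}]:  \frac{A}{2} = - \frac{3}{2}
Solving: A = -3.
Check against the point condition:
  u(0, 0) = -3  ⟹  A = -3  ✓
Hence u(x, y) = - 3 \cos{\left(y \right)}.

Answer: u(x, y) = - 3 \cos{\left(y \right)}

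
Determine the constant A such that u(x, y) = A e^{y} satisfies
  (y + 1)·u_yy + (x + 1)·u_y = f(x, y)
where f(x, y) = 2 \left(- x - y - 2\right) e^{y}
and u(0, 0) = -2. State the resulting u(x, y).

Substitute the ansatz u = A e^{y} into the left-hand side.
Derivatives of the ansatz:
  u_yy = A e^{y}
  u_y = A e^{y}
Term by term:
  (y + 1)·u_yy = A y e^{y} + A e^{y}
  (x + 1)·u_y = A x e^{y} + A e^{y}
So the left-hand side equals
  A x e^{y} + A y e^{y} + 2 A e^{y}
This must equal f(x, y) identically; expanded, f = - 2 x e^{y} - 2 y e^{y} - 4 e^{y}.
Matching coefficients of the independent functions:
  [x e^{y}, y e^{y}]:  A = -2
  [e^{y}]:  2 A = -4
Solving: A = -2.
Check against the point condition:
  u(0, 0) = -2  ⟹  A = -2  ✓
Hence u(x, y) = - 2 e^{y}.

Answer: u(x, y) = - 2 e^{y}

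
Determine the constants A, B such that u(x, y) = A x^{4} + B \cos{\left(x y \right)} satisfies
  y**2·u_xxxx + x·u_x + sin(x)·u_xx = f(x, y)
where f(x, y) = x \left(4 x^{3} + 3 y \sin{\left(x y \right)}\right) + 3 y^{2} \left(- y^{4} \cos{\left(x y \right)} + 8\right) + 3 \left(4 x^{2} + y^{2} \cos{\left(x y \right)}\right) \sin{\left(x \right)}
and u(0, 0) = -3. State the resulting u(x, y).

Substitute the ansatz u = A x^{4} + B \cos{\left(x y \right)} into the left-hand side.
Derivatives of the ansatz:
  u_xxxx = 24 A + B y^{4} \cos{\left(x y \right)}
  u_x = 4 A x^{3} - B y \sin{\left(x y \right)}
  u_xx = 12 A x^{2} - B y^{2} \cos{\left(x y \right)}
Term by term:
  y**2·u_xxxx = 24 A y^{2} + B y^{6} \cos{\left(x y \right)}
  x·u_x = 4 A x^{4} - B x y \sin{\left(x y \right)}
  sin(x)·u_xx = 12 A x^{2} \sin{\left(x \right)} - B y^{2} \sin{\left(x \right)} \cos{\left(x y \right)}
So the left-hand side equals
  4 A x^{4} + 12 A x^{2} \sin{\left(x \right)} + 24 A y^{2} - B x y \sin{\left(x y \right)} + B y^{6} \cos{\left(x y \right)} - B y^{2} \sin{\left(x \right)} \cos{\left(x y \right)}
This must equal f(x, y) identically; expanded, f = 4 x^{4} + 12 x^{2} \sin{\left(x \right)} + 3 x y \sin{\left(x y \right)} - 3 y^{6} \cos{\left(x y \right)} + 3 y^{2} \sin{\left(x \right)} \cos{\left(x y \right)} + 24 y^{2}.
Matching coefficients of the independent functions:
  [x^{4}]:  4 A = 4
  [y^{2}]:  24 A = 24
  [x^{2} \sin{\left(x \right)}]:  12 A = 12
  [y^{6} \cos{\left(x y \right)}]:  B = -3
  [x y \sin{\left(x y \right)}, y^{2} \sin{\left(x \right)} \cos{\left(x y \right)}]:  - B = 3
Solving: A = 1, B = -3.
Check against the point condition:
  u(0, 0) = -3  ⟹  B = -3  ✓
Hence u(x, y) = x^{4} - 3 \cos{\left(x y \right)}.

Answer: u(x, y) = x^{4} - 3 \cos{\left(x y \right)}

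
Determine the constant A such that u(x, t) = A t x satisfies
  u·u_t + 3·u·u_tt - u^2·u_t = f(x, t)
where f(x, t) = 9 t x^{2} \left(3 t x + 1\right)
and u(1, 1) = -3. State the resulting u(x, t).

Answer: u(x, t) = - 3 t x

Derivation:
Substitute the ansatz u = A t x into the left-hand side.
Derivatives of the ansatz:
  u_t = A x
  u_tt = 0
Term by term:
  u·u_t = A^{2} t x^{2}
  3·u·u_tt = 0
  -u^2·u_t = - A^{3} t^{2} x^{3}
So the left-hand side equals
  - A^{3} t^{2} x^{3} + A^{2} t x^{2}
This must equal f(x, t) identically; expanded, f = 27 t^{2} x^{3} + 9 t x^{2}.
Matching coefficients of the independent functions:
  [t x^{2}]:  A^{2} = 9
  [t^{2} x^{3}]:  - A^{3} = 27
Solving: A = -3.
Check against the point condition:
  u(1, 1) = -3  ⟹  A = -3  ✓
Hence u(x, t) = - 3 t x.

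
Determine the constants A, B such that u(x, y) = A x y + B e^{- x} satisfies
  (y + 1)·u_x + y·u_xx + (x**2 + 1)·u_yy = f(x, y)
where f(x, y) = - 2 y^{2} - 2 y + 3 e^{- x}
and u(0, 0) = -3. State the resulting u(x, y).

Answer: u(x, y) = - 2 x y - 3 e^{- x}

Derivation:
Substitute the ansatz u = A x y + B e^{- x} into the left-hand side.
Derivatives of the ansatz:
  u_x = A y - B e^{- x}
  u_xx = B e^{- x}
  u_yy = 0
Term by term:
  (y + 1)·u_x = A y^{2} + A y - B y e^{- x} - B e^{- x}
  y·u_xx = B y e^{- x}
  (x**2 + 1)·u_yy = 0
So the left-hand side equals
  A y^{2} + A y - B e^{- x}
This must equal f(x, y) = - 2 y^{2} - 2 y + 3 e^{- x} identically.
Matching coefficients of the independent functions:
  [y, y^{2}]:  A = -2
  [e^{- x}]:  - B = 3
Solving: A = -2, B = -3.
Check against the point condition:
  u(0, 0) = -3  ⟹  B = -3  ✓
Hence u(x, y) = - 2 x y - 3 e^{- x}.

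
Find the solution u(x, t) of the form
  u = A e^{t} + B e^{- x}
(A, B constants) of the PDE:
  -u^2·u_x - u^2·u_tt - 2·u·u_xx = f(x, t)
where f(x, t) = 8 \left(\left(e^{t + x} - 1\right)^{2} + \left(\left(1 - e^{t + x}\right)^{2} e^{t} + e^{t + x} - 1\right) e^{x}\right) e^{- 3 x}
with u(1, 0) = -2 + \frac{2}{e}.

Substitute the ansatz u = A e^{t} + B e^{- x} into the left-hand side.
Derivatives of the ansatz:
  u_x = - B e^{- x}
  u_tt = A e^{t}
  u_xx = B e^{- x}
Term by term:
  -u^2·u_x = A^{2} B e^{2 t} e^{- x} + 2 A B^{2} e^{t} e^{- 2 x} + B^{3} e^{- 3 x}
  -u^2·u_tt = - A^{3} e^{3 t} - 2 A^{2} B e^{2 t} e^{- x} - A B^{2} e^{t} e^{- 2 x}
  -2·u·u_xx = - 2 A B e^{t} e^{- x} - 2 B^{2} e^{- 2 x}
So the left-hand side equals
  - A^{3} e^{3 t} - A^{2} B e^{2 t} e^{- x} + A B^{2} e^{t} e^{- 2 x} - 2 A B e^{t} e^{- x} + B^{3} e^{- 3 x} - 2 B^{2} e^{- 2 x}
This must equal f(x, t) identically; expanded, f = 8 e^{3 t} - 8 e^{2 t} e^{- x} + 8 e^{t} e^{- x} - 8 e^{t} e^{- 2 x} - 8 e^{- 2 x} + 8 e^{- 3 x}.
Matching coefficients of the independent functions:
  [e^{t} e^{- 2 x}]:  A B^{2} = -8
  [e^{t} e^{- x}]:  - 2 A B = 8
  [e^{2 t} e^{- x}]:  - A^{2} B = -8
  [e^{3 t}]:  - A^{3} = 8
  [e^{- 3 x}]:  B^{3} = 8
  [e^{- 2 x}]:  - 2 B^{2} = -8
Solving: A = -2, B = 2.
Check against the point condition:
  u(1, 0) = -2 + \frac{2}{e}  ⟹  A + \frac{B}{e} = -2 + \frac{2}{e}  ✓
Hence u(x, t) = - 2 e^{t} + 2 e^{- x}.

Answer: u(x, t) = - 2 e^{t} + 2 e^{- x}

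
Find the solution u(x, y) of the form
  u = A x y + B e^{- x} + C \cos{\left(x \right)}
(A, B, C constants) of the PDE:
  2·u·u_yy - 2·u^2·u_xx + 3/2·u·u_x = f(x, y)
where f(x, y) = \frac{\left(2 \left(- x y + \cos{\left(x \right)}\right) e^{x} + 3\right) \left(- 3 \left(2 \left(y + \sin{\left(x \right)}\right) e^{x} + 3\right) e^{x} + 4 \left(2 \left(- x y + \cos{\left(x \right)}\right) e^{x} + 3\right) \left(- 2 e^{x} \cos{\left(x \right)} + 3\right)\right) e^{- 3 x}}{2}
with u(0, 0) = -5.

Substitute the ansatz u = A x y + B e^{- x} + C \cos{\left(x \right)} into the left-hand side.
Derivatives of the ansatz:
  u_yy = 0
  u_xx = B e^{- x} - C \cos{\left(x \right)}
  u_x = A y - B e^{- x} - C \sin{\left(x \right)}
Term by term:
  2·u·u_yy = 0
  -2·u^2·u_xx = - 2 A^{2} B x^{2} y^{2} e^{- x} + 2 A^{2} C x^{2} y^{2} \cos{\left(x \right)} - 4 A B^{2} x y e^{- 2 x} + 4 A C^{2} x y \cos^{2}{\left(x \right)} - 2 B^{3} e^{- 3 x} - 2 B^{2} C e^{- 2 x} \cos{\left(x \right)} + 2 B C^{2} e^{- x} \cos^{2}{\left(x \right)} + 2 C^{3} \cos^{3}{\left(x \right)}
  3/2·u·u_x = \frac{3 A^{2} x y^{2}}{2} - \frac{3 A B x y e^{- x}}{2} + \frac{3 A B y e^{- x}}{2} - \frac{3 A C x y \sin{\left(x \right)}}{2} + \frac{3 A C y \cos{\left(x \right)}}{2} - \frac{3 B^{2} e^{- 2 x}}{2} - \frac{3 B C e^{- x} \sin{\left(x \right)}}{2} - \frac{3 B C e^{- x} \cos{\left(x \right)}}{2} - \frac{3 C^{2} \sin{\left(x \right)} \cos{\left(x \right)}}{2}
So the left-hand side equals
  - 2 A^{2} B x^{2} y^{2} e^{- x} + 2 A^{2} C x^{2} y^{2} \cos{\left(x \right)} + \frac{3 A^{2} x y^{2}}{2} - 4 A B^{2} x y e^{- 2 x} - \frac{3 A B x y e^{- x}}{2} + \frac{3 A B y e^{- x}}{2} + 4 A C^{2} x y \cos^{2}{\left(x \right)} - \frac{3 A C x y \sin{\left(x \right)}}{2} + \frac{3 A C y \cos{\left(x \right)}}{2} - 2 B^{3} e^{- 3 x} - 2 B^{2} C e^{- 2 x} \cos{\left(x \right)} - \frac{3 B^{2} e^{- 2 x}}{2} + 2 B C^{2} e^{- x} \cos^{2}{\left(x \right)} - \frac{3 B C e^{- x} \sin{\left(x \right)}}{2} - \frac{3 B C e^{- x} \cos{\left(x \right)}}{2} + 2 C^{3} \cos^{3}{\left(x \right)} - \frac{3 C^{2} \sin{\left(x \right)} \cos{\left(x \right)}}{2}
This must equal f(x, y) identically; expanded, f = - 16 x^{2} y^{2} \cos{\left(x \right)} + 24 x^{2} y^{2} e^{- x} + 6 x y^{2} + 6 x y \sin{\left(x \right)} + 32 x y \cos^{2}{\left(x \right)} + 9 x y e^{- x} - 72 x y e^{- 2 x} - 6 y \cos{\left(x \right)} - 9 y e^{- x} - 6 \sin{\left(x \right)} \cos{\left(x \right)} - 16 \cos^{3}{\left(x \right)} - 9 e^{- x} \sin{\left(x \right)} - 24 e^{- x} \cos^{2}{\left(x \right)} - 9 e^{- x} \cos{\left(x \right)} + 36 e^{- 2 x} \cos{\left(x \right)} - \frac{27 e^{- 2 x}}{2} + 54 e^{- 3 x}.
Matching coefficients of the independent functions:
(each divided by its leading coefficient; functions giving the same equation are listed together)
  [x y^{2}]:  A^{2} - 4 = 0
  [y e^{- x}, x y e^{- x}]:  A B + 6 = 0
  [y \cos{\left(x \right)}, x y \sin{\left(x \right)}]:  A C + 4 = 0
  [e^{- 2 x} \cos{\left(x \right)}]:  B^{2} C + 18 = 0
  [e^{- x} \sin{\left(x \right)}, e^{- x} \cos{\left(x \right)}]:  B C - 6 = 0
  [e^{- x} \cos^{2}{\left(x \right)}]:  B C^{2} + 12 = 0
  [\sin{\left(x \right)} \cos{\left(x \right)}]:  C^{2} - 4 = 0
  [x y e^{- 2 x}]:  A B^{2} - 18 = 0
  [x y \cos^{2}{\left(x \right)}]:  A C^{2} - 8 = 0
  [x^{2} y^{2} e^{- x}]:  A^{2} B + 12 = 0
  [x^{2} y^{2} \cos{\left(x \right)}]:  A^{2} C + 8 = 0
  [e^{- 3 x}]:  B^{3} + 27 = 0
  [e^{- 2 x}]:  B^{2} - 9 = 0
  [\cos^{3}{\left(x \right)}]:  C^{3} + 8 = 0
Solving: A = 2, B = -3, C = -2.
Check against the point condition:
  u(0, 0) = -5  ⟹  B + C = -5  ✓
Hence u(x, y) = 2 x y - 2 \cos{\left(x \right)} - 3 e^{- x}.

Answer: u(x, y) = 2 x y - 2 \cos{\left(x \right)} - 3 e^{- x}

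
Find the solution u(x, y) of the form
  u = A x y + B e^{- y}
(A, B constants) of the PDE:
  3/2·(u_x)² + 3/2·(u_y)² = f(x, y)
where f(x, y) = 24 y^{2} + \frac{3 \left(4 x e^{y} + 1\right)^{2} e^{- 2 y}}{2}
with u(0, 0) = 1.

Substitute the ansatz u = A x y + B e^{- y} into the left-hand side.
Derivatives of the ansatz:
  u_x = A y
  u_y = A x - B e^{- y}
Term by term:
  3/2·(u_x)² = \frac{3 A^{2} y^{2}}{2}
  3/2·(u_y)² = \frac{3 A^{2} x^{2}}{2} - 3 A B x e^{- y} + \frac{3 B^{2} e^{- 2 y}}{2}
So the left-hand side equals
  \frac{3 A^{2} x^{2}}{2} + \frac{3 A^{2} y^{2}}{2} - 3 A B x e^{- y} + \frac{3 B^{2} e^{- 2 y}}{2}
This must equal f(x, y) identically; expanded, f = 24 x^{2} + 12 x e^{- y} + 24 y^{2} + \frac{3 e^{- 2 y}}{2}.
Matching coefficients of the independent functions:
  [x^{2}, y^{2}]:  \frac{3 A^{2}}{2} = 24
  [x e^{- y}]:  - 3 A B = 12
  [e^{- 2 y}]:  \frac{3 B^{2}}{2} = \frac{3}{2}
These equations allow (A, B) = (-4, 1) or (4, -1).
Impose the point condition(s):
  u(0, 0) = 1  ⟹  B = 1
Only A = -4, B = 1 satisfies everything.
Hence u(x, y) = - 4 x y + e^{- y}.

Answer: u(x, y) = - 4 x y + e^{- y}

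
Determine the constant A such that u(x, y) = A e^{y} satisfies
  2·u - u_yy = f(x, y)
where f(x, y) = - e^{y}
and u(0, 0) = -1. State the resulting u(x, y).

Answer: u(x, y) = - e^{y}

Derivation:
Substitute the ansatz u = A e^{y} into the left-hand side.
Derivatives of the ansatz:
  u_yy = A e^{y}
Term by term:
  2·u = 2 A e^{y}
  -u_yy = - A e^{y}
So the left-hand side equals
  A e^{y}
This must equal f(x, y) = - e^{y} identically.
Matching coefficients of the independent functions:
  [e^{y}]:  A = -1
Solving: A = -1.
Check against the point condition:
  u(0, 0) = -1  ⟹  A = -1  ✓
Hence u(x, y) = - e^{y}.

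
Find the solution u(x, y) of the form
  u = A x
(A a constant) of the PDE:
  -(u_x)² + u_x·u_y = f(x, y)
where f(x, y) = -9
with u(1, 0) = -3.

Answer: u(x, y) = - 3 x

Derivation:
Substitute the ansatz u = A x into the left-hand side.
Derivatives of the ansatz:
  u_x = A
  u_y = 0
Term by term:
  -(u_x)² = - A^{2}
  u_x·u_y = 0
So the left-hand side equals
  - A^{2}
This must equal f(x, y) = -9 identically.
Matching coefficients of the independent functions:
  [constant term]:  - A^{2} = -9
These equations allow (A) = (-3) or (3).
Impose the point condition(s):
  u(1, 0) = -3  ⟹  A = -3
Only A = -3 satisfies everything.
Hence u(x, y) = - 3 x.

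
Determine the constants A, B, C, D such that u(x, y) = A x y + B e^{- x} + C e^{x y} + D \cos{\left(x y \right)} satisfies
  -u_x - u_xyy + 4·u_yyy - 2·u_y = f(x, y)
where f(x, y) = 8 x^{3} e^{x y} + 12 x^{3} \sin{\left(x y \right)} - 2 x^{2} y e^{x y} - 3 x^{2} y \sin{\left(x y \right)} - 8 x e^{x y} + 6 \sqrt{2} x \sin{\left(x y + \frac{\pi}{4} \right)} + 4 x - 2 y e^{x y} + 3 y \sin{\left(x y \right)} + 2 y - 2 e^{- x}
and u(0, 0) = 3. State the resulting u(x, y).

Substitute the ansatz u = A x y + B e^{- x} + C e^{x y} + D \cos{\left(x y \right)} into the left-hand side.
Derivatives of the ansatz:
  u_x = A y - B e^{- x} + C y e^{x y} - D y \sin{\left(x y \right)}
  u_xyy = C x^{2} y e^{x y} + 2 C x e^{x y} + D x^{2} y \sin{\left(x y \right)} - 2 D x \cos{\left(x y \right)}
  u_yyy = C x^{3} e^{x y} + D x^{3} \sin{\left(x y \right)}
  u_y = A x + C x e^{x y} - D x \sin{\left(x y \right)}
Term by term:
  -u_x = - A y + B e^{- x} - C y e^{x y} + D y \sin{\left(x y \right)}
  -u_xyy = - C x^{2} y e^{x y} - 2 C x e^{x y} - D x^{2} y \sin{\left(x y \right)} + 2 D x \cos{\left(x y \right)}
  4·u_yyy = 4 C x^{3} e^{x y} + 4 D x^{3} \sin{\left(x y \right)}
  -2·u_y = - 2 A x - 2 C x e^{x y} + 2 D x \sin{\left(x y \right)}
So the left-hand side equals
  - 2 A x - A y + B e^{- x} + 4 C x^{3} e^{x y} - C x^{2} y e^{x y} - 4 C x e^{x y} - C y e^{x y} + 4 D x^{3} \sin{\left(x y \right)} - D x^{2} y \sin{\left(x y \right)} + 2 D x \sin{\left(x y \right)} + 2 D x \cos{\left(x y \right)} + D y \sin{\left(x y \right)}
This must equal f(x, y) identically; expanded, f = 8 x^{3} e^{x y} + 12 x^{3} \sin{\left(x y \right)} - 2 x^{2} y e^{x y} - 3 x^{2} y \sin{\left(x y \right)} - 8 x e^{x y} + 6 x \sin{\left(x y \right)} + 6 x \cos{\left(x y \right)} + 4 x - 2 y e^{x y} + 3 y \sin{\left(x y \right)} + 2 y - 2 e^{- x}.
Matching coefficients of the independent functions:
  [x]:  - 2 A = 4
  [y]:  - A = 2
  [x e^{x y}]:  - 4 C = -8
  [x \sin{\left(x y \right)}, x \cos{\left(x y \right)}]:  2 D = 6
  [x^{3} e^{x y}]:  4 C = 8
  [x^{3} \sin{\left(x y \right)}]:  4 D = 12
  [y e^{x y}, x^{2} y e^{x y}]:  - C = -2
  [y \sin{\left(x y \right)}]:  D = 3
  [x^{2} y \sin{\left(x y \right)}]:  - D = -3
  [e^{- x}]:  B = -2
Solving: A = -2, B = -2, C = 2, D = 3.
Check against the point condition:
  u(0, 0) = 3  ⟹  B + C + D = 3  ✓
Hence u(x, y) = - 2 x y + 2 e^{x y} + 3 \cos{\left(x y \right)} - 2 e^{- x}.

Answer: u(x, y) = - 2 x y + 2 e^{x y} + 3 \cos{\left(x y \right)} - 2 e^{- x}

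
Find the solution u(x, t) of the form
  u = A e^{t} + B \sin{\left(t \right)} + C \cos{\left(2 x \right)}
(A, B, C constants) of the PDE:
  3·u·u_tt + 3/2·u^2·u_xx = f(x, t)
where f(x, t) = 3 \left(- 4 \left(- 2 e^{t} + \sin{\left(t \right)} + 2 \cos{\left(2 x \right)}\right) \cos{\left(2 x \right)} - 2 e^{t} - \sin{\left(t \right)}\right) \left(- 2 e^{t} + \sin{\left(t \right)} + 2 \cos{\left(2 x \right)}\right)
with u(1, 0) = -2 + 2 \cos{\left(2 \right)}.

Answer: u(x, t) = - 2 e^{t} + \sin{\left(t \right)} + 2 \cos{\left(2 x \right)}

Derivation:
Substitute the ansatz u = A e^{t} + B \sin{\left(t \right)} + C \cos{\left(2 x \right)} into the left-hand side.
Derivatives of the ansatz:
  u_tt = A e^{t} - B \sin{\left(t \right)}
  u_xx = - 4 C \cos{\left(2 x \right)}
Term by term:
  3·u·u_tt = 3 A^{2} e^{2 t} + 3 A C e^{t} \cos{\left(2 x \right)} - 3 B^{2} \sin^{2}{\left(t \right)} - 3 B C \sin{\left(t \right)} \cos{\left(2 x \right)}
  3/2·u^2·u_xx = - 6 A^{2} C e^{2 t} \cos{\left(2 x \right)} - 12 A B C e^{t} \sin{\left(t \right)} \cos{\left(2 x \right)} - 12 A C^{2} e^{t} \cos^{2}{\left(2 x \right)} - 6 B^{2} C \sin^{2}{\left(t \right)} \cos{\left(2 x \right)} - 12 B C^{2} \sin{\left(t \right)} \cos^{2}{\left(2 x \right)} - 6 C^{3} \cos^{3}{\left(2 x \right)}
So the left-hand side equals
  - 6 A^{2} C e^{2 t} \cos{\left(2 x \right)} + 3 A^{2} e^{2 t} - 12 A B C e^{t} \sin{\left(t \right)} \cos{\left(2 x \right)} - 12 A C^{2} e^{t} \cos^{2}{\left(2 x \right)} + 3 A C e^{t} \cos{\left(2 x \right)} - 6 B^{2} C \sin^{2}{\left(t \right)} \cos{\left(2 x \right)} - 3 B^{2} \sin^{2}{\left(t \right)} - 12 B C^{2} \sin{\left(t \right)} \cos^{2}{\left(2 x \right)} - 3 B C \sin{\left(t \right)} \cos{\left(2 x \right)} - 6 C^{3} \cos^{3}{\left(2 x \right)}
This must equal f(x, t) identically; expanded, f = - 48 e^{2 t} \cos{\left(2 x \right)} + 12 e^{2 t} + 48 e^{t} \sin{\left(t \right)} \cos{\left(2 x \right)} + 96 e^{t} \cos^{2}{\left(2 x \right)} - 12 e^{t} \cos{\left(2 x \right)} - 12 \sin^{2}{\left(t \right)} \cos{\left(2 x \right)} - 3 \sin^{2}{\left(t \right)} - 48 \sin{\left(t \right)} \cos^{2}{\left(2 x \right)} - 6 \sin{\left(t \right)} \cos{\left(2 x \right)} - 48 \cos^{3}{\left(2 x \right)}.
Matching coefficients of the independent functions:
  [e^{t} \cos{\left(2 x \right)}]:  3 A C = -12
  [e^{t} \cos^{2}{\left(2 x \right)}]:  - 12 A C^{2} = 96
  [e^{2 t} \cos{\left(2 x \right)}]:  - 6 A^{2} C = -48
  [\sin{\left(t \right)} \cos{\left(2 x \right)}]:  - 3 B C = -6
  [\sin{\left(t \right)} \cos^{2}{\left(2 x \right)}]:  - 12 B C^{2} = -48
  [\sin^{2}{\left(t \right)} \cos{\left(2 x \right)}]:  - 6 B^{2} C = -12
  [e^{t} \sin{\left(t \right)} \cos{\left(2 x \right)}]:  - 12 A B C = 48
  [e^{2 t}]:  3 A^{2} = 12
  [\sin^{2}{\left(t \right)}]:  - 3 B^{2} = -3
  [\cos^{3}{\left(2 x \right)}]:  - 6 C^{3} = -48
Solving: A = -2, B = 1, C = 2.
Check against the point condition:
  u(1, 0) = -2 + 2 \cos{\left(2 \right)}  ⟹  A + C \cos{\left(2 \right)} = -2 + 2 \cos{\left(2 \right)}  ✓
Hence u(x, t) = - 2 e^{t} + \sin{\left(t \right)} + 2 \cos{\left(2 x \right)}.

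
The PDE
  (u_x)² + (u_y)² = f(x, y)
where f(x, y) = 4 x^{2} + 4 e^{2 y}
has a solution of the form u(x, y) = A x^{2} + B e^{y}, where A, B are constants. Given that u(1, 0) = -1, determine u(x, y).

Substitute the ansatz u = A x^{2} + B e^{y} into the left-hand side.
Derivatives of the ansatz:
  u_x = 2 A x
  u_y = B e^{y}
Term by term:
  (u_x)² = 4 A^{2} x^{2}
  (u_y)² = B^{2} e^{2 y}
So the left-hand side equals
  4 A^{2} x^{2} + B^{2} e^{2 y}
This must equal f(x, y) = 4 x^{2} + 4 e^{2 y} identically.
Matching coefficients of the independent functions:
  [x^{2}]:  4 A^{2} = 4
  [e^{2 y}]:  B^{2} = 4
These equations allow (A, B) = (-1, -2) or (-1, 2) or (1, -2) or (1, 2).
Impose the point condition(s):
  u(1, 0) = -1  ⟹  A + B = -1
Only A = 1, B = -2 satisfies everything.
Hence u(x, y) = x^{2} - 2 e^{y}.

Answer: u(x, y) = x^{2} - 2 e^{y}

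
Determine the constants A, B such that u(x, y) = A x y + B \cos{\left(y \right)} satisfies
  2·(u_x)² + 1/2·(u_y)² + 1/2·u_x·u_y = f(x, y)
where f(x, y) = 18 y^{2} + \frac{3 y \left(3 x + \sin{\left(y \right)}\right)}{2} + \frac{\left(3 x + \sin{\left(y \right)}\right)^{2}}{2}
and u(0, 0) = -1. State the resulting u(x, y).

Substitute the ansatz u = A x y + B \cos{\left(y \right)} into the left-hand side.
Derivatives of the ansatz:
  u_x = A y
  u_y = A x - B \sin{\left(y \right)}
Term by term:
  2·(u_x)² = 2 A^{2} y^{2}
  1/2·(u_y)² = \frac{A^{2} x^{2}}{2} - A B x \sin{\left(y \right)} + \frac{B^{2} \sin^{2}{\left(y \right)}}{2}
  1/2·u_x·u_y = \frac{A^{2} x y}{2} - \frac{A B y \sin{\left(y \right)}}{2}
So the left-hand side equals
  \frac{A^{2} x^{2}}{2} + \frac{A^{2} x y}{2} + 2 A^{2} y^{2} - A B x \sin{\left(y \right)} - \frac{A B y \sin{\left(y \right)}}{2} + \frac{B^{2} \sin^{2}{\left(y \right)}}{2}
This must equal f(x, y) identically; expanded, f = \frac{9 x^{2}}{2} + \frac{9 x y}{2} + 3 x \sin{\left(y \right)} + 18 y^{2} + \frac{3 y \sin{\left(y \right)}}{2} + \frac{\sin^{2}{\left(y \right)}}{2}.
Matching coefficients of the independent functions:
  [x^{2}, x y]:  \frac{A^{2}}{2} = \frac{9}{2}
  [y^{2}]:  2 A^{2} = 18
  [x \sin{\left(y \right)}]:  - A B = 3
  [y \sin{\left(y \right)}]:  - \frac{A B}{2} = \frac{3}{2}
  [\sin^{2}{\left(y \right)}]:  \frac{B^{2}}{2} = \frac{1}{2}
These equations allow (A, B) = (-3, 1) or (3, -1).
Impose the point condition(s):
  u(0, 0) = -1  ⟹  B = -1
Only A = 3, B = -1 satisfies everything.
Hence u(x, y) = 3 x y - \cos{\left(y \right)}.

Answer: u(x, y) = 3 x y - \cos{\left(y \right)}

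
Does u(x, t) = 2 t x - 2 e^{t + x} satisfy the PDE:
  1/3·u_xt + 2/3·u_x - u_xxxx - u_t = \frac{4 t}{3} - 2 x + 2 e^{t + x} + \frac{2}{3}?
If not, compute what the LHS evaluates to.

Answer: Yes

Derivation:
Evaluate each term of the left-hand side for u = 2 t x - 2 e^{t + x}.
Derivatives:
  u_xt = - 2 e^{t} e^{x} + 2
  u_x = 2 t - 2 e^{t} e^{x}
  u_xxxx = - 2 e^{t} e^{x}
  u_t = 2 x - 2 e^{t} e^{x}
Terms:
  1/3·u_xt = \frac{2}{3} - \frac{2 e^{t + x}}{3}
  2/3·u_x = \frac{4 t}{3} - \frac{4 e^{t + x}}{3}
  -u_xxxx = 2 e^{t + x}
  -u_t = - 2 x + 2 e^{t + x}
Sum: LHS = \frac{4 t}{3} - 2 x + 2 e^{t + x} + \frac{2}{3}
This is exactly the given right-hand side, so u is a solution.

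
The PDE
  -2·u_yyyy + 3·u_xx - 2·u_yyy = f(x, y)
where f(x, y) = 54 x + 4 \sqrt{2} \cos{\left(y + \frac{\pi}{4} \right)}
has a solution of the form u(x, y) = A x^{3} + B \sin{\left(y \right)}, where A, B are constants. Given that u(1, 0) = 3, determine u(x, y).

Answer: u(x, y) = 3 x^{3} + 2 \sin{\left(y \right)}

Derivation:
Substitute the ansatz u = A x^{3} + B \sin{\left(y \right)} into the left-hand side.
Derivatives of the ansatz:
  u_yyyy = B \sin{\left(y \right)}
  u_xx = 6 A x
  u_yyy = - B \cos{\left(y \right)}
Term by term:
  -2·u_yyyy = - 2 B \sin{\left(y \right)}
  3·u_xx = 18 A x
  -2·u_yyy = 2 B \cos{\left(y \right)}
So the left-hand side equals
  18 A x - 2 B \sin{\left(y \right)} + 2 B \cos{\left(y \right)}
This must equal f(x, y) identically; expanded, f = 54 x - 4 \sin{\left(y \right)} + 4 \cos{\left(y \right)}.
Matching coefficients of the independent functions:
  [x]:  18 A = 54
  [\sin{\left(y \right)}]:  - 2 B = -4
  [\cos{\left(y \right)}]:  2 B = 4
Solving: A = 3, B = 2.
Check against the point condition:
  u(1, 0) = 3  ⟹  A = 3  ✓
Hence u(x, y) = 3 x^{3} + 2 \sin{\left(y \right)}.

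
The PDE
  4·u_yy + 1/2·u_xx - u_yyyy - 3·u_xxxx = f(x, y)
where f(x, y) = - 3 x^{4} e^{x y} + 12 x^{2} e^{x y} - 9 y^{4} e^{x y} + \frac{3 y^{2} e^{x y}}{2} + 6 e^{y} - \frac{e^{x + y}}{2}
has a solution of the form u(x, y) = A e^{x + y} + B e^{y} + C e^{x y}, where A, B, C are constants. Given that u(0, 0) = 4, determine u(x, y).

Substitute the ansatz u = A e^{x + y} + B e^{y} + C e^{x y} into the left-hand side.
Derivatives of the ansatz:
  u_yy = A e^{x} e^{y} + B e^{y} + C x^{2} e^{x y}
  u_xx = A e^{x} e^{y} + C y^{2} e^{x y}
  u_yyyy = A e^{x} e^{y} + B e^{y} + C x^{4} e^{x y}
  u_xxxx = A e^{x} e^{y} + C y^{4} e^{x y}
Term by term:
  4·u_yy = 4 A e^{x} e^{y} + 4 B e^{y} + 4 C x^{2} e^{x y}
  1/2·u_xx = \frac{A e^{x} e^{y}}{2} + \frac{C y^{2} e^{x y}}{2}
  -u_yyyy = - A e^{x} e^{y} - B e^{y} - C x^{4} e^{x y}
  -3·u_xxxx = - 3 A e^{x} e^{y} - 3 C y^{4} e^{x y}
So the left-hand side equals
  \frac{A e^{x} e^{y}}{2} + 3 B e^{y} - C x^{4} e^{x y} + 4 C x^{2} e^{x y} - 3 C y^{4} e^{x y} + \frac{C y^{2} e^{x y}}{2}
This must equal f(x, y) identically; expanded, f = - 3 x^{4} e^{x y} + 12 x^{2} e^{x y} - 9 y^{4} e^{x y} + \frac{3 y^{2} e^{x y}}{2} - \frac{e^{x} e^{y}}{2} + 6 e^{y}.
Matching coefficients of the independent functions:
  [x^{2} e^{x y}]:  4 C = 12
  [x^{4} e^{x y}]:  - C = -3
  [y^{2} e^{x y}]:  \frac{C}{2} = \frac{3}{2}
  [y^{4} e^{x y}]:  - 3 C = -9
  [e^{x} e^{y}]:  \frac{A}{2} = - \frac{1}{2}
  [e^{y}]:  3 B = 6
Solving: A = -1, B = 2, C = 3.
Check against the point condition:
  u(0, 0) = 4  ⟹  A + B + C = 4  ✓
Hence u(x, y) = 2 e^{y} + 3 e^{x y} - e^{x + y}.

Answer: u(x, y) = 2 e^{y} + 3 e^{x y} - e^{x + y}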